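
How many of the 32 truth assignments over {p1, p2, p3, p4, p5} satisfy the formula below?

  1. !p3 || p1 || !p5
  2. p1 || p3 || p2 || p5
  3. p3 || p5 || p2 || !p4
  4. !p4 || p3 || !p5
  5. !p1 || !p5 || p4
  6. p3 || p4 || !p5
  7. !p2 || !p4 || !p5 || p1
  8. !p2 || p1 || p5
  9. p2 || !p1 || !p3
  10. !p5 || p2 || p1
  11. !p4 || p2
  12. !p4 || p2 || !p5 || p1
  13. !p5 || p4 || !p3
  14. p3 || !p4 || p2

7

There are 2^5 = 32 truth assignments over (p1, p2, p3, p4, p5).
Split on p3. With p3 = true, the clauses containing p3 are satisfied and !p3 drops from the rest; 4 of the 2^4 = 16 assignments to the other variables satisfy what remains.
With p3 = false, by the same count on the reduced clause set, 3 assignments work.
(One model: p1=F, p2=F, p3=T, p4=F, p5=F.)
Total: 4 + 3 = 7.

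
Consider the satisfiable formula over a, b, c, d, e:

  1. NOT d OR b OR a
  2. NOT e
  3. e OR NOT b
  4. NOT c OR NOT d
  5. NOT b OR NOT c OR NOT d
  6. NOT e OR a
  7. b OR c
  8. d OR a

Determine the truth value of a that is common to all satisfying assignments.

True

Suppose a = false.
(NOT e) alone gives e = false.
(NOT b) alone gives b = false.
(NOT d) alone gives d = false.
Now (d) is unsatisfied and unit — conflict.
So every satisfying assignment has a = True.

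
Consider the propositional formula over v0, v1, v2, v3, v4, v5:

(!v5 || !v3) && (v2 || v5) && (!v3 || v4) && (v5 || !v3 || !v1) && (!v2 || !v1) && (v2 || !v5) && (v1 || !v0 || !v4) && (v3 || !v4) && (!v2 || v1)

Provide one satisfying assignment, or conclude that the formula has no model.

Suppose v5 = false.
Unit clause (v2) forces v2 = true.
Unit clause (!v1) forces v1 = false.
That conflicts with the unit clause (v1).
Undo v5 and try v5 = true.
Unit clause (!v3) forces v3 = false.
Unit clause (v2) forces v2 = true.
Unit clause (!v1) forces v1 = false.
That conflicts with the unit clause (v1).
Both values of v5 lead to a conflict.

UNSATISFIABLE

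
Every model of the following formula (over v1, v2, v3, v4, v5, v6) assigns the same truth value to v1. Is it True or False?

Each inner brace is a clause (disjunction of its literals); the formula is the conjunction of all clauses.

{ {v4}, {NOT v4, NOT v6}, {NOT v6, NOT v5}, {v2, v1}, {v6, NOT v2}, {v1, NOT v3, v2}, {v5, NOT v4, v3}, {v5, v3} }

Suppose v1 = false.
From the singleton clause (v4), v4 = true.
From the singleton clause (NOT v6), v6 = false.
From the singleton clause (v2), v2 = true.
Now (NOT v2) is unsatisfied and unit — conflict.
So every satisfying assignment has v1 = True.

True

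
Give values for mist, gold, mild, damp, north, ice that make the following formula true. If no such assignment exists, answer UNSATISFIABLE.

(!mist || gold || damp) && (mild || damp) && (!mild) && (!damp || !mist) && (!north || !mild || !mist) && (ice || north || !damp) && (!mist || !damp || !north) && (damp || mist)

From the singleton clause (!mild), mild = false.
From the singleton clause (damp), damp = true.
From the singleton clause (!mist), mist = false.
Suppose ice = true.
No clause remains; gold, north are free.

mist=false,  gold=true,  mild=false,  damp=true,  north=false,  ice=true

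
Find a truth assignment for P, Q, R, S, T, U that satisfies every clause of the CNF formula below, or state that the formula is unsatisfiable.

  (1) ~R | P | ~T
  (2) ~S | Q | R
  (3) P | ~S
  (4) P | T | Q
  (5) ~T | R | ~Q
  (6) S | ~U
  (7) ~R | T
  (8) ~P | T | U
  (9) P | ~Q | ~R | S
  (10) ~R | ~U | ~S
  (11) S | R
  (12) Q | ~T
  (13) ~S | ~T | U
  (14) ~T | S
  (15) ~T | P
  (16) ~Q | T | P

P=1; Q=1; R=0; S=1; T=0; U=1

Try P = 1.
Try S = 1.
Try Q = 1.
Try T = 0.
The clause (~R) is unit, so R = 0.
The clause (U) is unit, so U = 1.
This assignment satisfies each clause.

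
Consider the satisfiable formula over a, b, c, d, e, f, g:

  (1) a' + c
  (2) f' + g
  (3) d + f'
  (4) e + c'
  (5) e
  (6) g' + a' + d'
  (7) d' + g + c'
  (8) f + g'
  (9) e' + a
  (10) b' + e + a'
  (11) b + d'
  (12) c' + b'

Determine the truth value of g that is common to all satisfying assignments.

Suppose g = 1.
(e) alone gives e = 1.
(f) alone gives f = 1.
(d) alone gives d = 1.
(a') alone gives a = 0.
That conflicts with the unit clause (a).
So every satisfying assignment has g = False.

False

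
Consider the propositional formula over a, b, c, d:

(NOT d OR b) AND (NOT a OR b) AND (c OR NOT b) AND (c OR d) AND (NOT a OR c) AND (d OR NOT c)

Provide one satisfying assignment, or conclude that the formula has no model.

Try d = true.
From the singleton clause (b), b = true.
From the singleton clause (c), c = true.
All clauses hold; a can take either value.

a=true,  b=true,  c=true,  d=true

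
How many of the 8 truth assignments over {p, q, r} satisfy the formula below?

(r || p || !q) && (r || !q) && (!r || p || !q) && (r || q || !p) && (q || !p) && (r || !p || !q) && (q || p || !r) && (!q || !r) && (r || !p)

There are 2^3 = 8 truth assignments over (p, q, r).
Split on q. With q = true, the clauses containing q are satisfied and !q drops from the rest; 0 of the 2^2 = 4 assignments to the other variables satisfy what remains.
With q = false, by the same count on the reduced clause set, 1 assignment works.
Total: 0 + 1 = 1.

1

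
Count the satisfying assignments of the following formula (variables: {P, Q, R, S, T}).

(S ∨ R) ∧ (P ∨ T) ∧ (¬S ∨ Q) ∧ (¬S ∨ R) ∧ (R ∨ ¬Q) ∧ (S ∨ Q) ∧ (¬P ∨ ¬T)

4

There are 2^5 = 32 truth assignments over (P, Q, R, S, T).
Split on S. With S = True, the clauses containing S are satisfied and ¬S drops from the rest; 2 of the 2^4 = 16 assignments to the other variables satisfy what remains.
With S = False, by the same count on the reduced clause set, 2 assignments work.
(One model: P=F, Q=T, R=T, S=F, T=T.)
Total: 2 + 2 = 4.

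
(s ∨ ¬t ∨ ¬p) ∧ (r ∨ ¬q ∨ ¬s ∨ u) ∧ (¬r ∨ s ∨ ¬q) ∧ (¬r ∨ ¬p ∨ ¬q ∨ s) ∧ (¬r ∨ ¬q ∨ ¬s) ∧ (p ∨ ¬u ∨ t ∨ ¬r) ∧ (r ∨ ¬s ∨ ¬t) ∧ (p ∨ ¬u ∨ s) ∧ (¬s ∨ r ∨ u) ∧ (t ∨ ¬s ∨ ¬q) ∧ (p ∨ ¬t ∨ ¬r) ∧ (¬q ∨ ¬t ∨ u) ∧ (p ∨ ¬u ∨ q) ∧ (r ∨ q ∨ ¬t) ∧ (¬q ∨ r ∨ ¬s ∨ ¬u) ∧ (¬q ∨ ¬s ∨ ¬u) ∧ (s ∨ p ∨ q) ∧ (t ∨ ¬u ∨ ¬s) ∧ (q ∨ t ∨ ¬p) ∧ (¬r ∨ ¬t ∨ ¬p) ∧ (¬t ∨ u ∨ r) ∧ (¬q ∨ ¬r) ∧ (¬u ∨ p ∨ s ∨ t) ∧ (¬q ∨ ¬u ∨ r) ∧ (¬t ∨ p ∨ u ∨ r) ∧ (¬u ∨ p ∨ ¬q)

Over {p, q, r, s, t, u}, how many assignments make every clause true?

There are 2^6 = 64 truth assignments over (p, q, r, s, t, u).
Split on q. With q = True, the clauses containing q are satisfied and ¬q drops from the rest; 2 of the 2^5 = 32 assignments to the other variables satisfy what remains.
With q = False, by the same count on the reduced clause set, 1 assignment works.
Total: 2 + 1 = 3.

3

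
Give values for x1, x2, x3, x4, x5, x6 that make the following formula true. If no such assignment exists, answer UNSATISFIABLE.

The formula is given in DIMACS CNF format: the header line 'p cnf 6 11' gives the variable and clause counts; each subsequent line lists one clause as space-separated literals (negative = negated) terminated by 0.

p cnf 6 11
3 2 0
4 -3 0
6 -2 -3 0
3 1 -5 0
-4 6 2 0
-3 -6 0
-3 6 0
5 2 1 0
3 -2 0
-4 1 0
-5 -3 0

Try x3 = True.
The clause (x4) is unit, so x4 = True.
The clause (¬x6) is unit, so x6 = False.
But (x6) is also a unit clause — contradiction.
Undo x3 and try x3 = False.
The clause (x2) is unit, so x2 = True.
But (¬x2) is also a unit clause — contradiction.
Both values of x3 lead to a conflict.

UNSATISFIABLE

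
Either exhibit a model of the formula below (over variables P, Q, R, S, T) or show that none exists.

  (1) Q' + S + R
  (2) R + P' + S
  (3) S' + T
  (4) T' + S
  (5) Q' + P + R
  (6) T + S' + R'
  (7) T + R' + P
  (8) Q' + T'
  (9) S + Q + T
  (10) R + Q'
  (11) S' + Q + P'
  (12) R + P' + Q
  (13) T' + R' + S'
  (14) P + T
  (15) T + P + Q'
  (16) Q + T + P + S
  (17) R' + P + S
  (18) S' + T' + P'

P: 1, Q: 1, R: 1, S: 0, T: 0

Case S = 0:
Unit clause (T') forces T = 0.
Unit clause (Q) forces Q = 1.
Unit clause (R) forces R = 1.
Unit clause (P) forces P = 1.
This assignment satisfies each clause.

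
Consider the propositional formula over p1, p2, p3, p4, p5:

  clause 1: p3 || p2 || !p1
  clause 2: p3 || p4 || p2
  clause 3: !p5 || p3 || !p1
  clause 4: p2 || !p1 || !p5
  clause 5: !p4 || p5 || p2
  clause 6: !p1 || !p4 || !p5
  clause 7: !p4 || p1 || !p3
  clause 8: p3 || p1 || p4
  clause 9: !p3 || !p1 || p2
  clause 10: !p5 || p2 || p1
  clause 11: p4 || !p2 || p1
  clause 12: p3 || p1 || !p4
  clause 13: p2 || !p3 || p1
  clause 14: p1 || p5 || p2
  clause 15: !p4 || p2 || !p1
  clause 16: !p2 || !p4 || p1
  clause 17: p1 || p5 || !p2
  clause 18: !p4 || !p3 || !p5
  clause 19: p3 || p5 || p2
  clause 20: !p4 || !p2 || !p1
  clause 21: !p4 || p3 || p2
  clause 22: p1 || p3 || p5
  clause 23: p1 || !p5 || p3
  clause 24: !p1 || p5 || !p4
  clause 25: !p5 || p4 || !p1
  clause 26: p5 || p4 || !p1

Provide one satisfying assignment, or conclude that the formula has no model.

UNSATISFIABLE

Suppose p3 = true.
Suppose p4 = false.
Suppose p1 = false.
The clause (!p2) is unit, so p2 = false.
But (p2) is also a unit clause — contradiction.
Undo p1 and try p1 = true.
The clause (p2) is unit, so p2 = true.
The clause (!p5) is unit, so p5 = false.
But (p5) is also a unit clause — contradiction.
Either choice for p1 ends in contradiction.
Undo p4 and try p4 = true.
The clause (p1) is unit, so p1 = true.
The clause (!p5) is unit, so p5 = false.
But (p5) is also a unit clause — contradiction.
Either choice for p4 ends in contradiction.
Undo p3 and try p3 = false.
Suppose p2 = true.
Suppose p5 = false.
The clause (p1) is unit, so p1 = true.
The clause (!p4) is unit, so p4 = false.
But (p4) is also a unit clause — contradiction.
Undo p5 and try p5 = true.
The clause (!p1) is unit, so p1 = false.
But (p1) is also a unit clause — contradiction.
Either choice for p5 ends in contradiction.
Undo p2 and try p2 = false.
The clause (!p1) is unit, so p1 = false.
The clause (p4) is unit, so p4 = true.
But (!p4) is also a unit clause — contradiction.
Either choice for p2 ends in contradiction.
Either choice for p3 ends in contradiction.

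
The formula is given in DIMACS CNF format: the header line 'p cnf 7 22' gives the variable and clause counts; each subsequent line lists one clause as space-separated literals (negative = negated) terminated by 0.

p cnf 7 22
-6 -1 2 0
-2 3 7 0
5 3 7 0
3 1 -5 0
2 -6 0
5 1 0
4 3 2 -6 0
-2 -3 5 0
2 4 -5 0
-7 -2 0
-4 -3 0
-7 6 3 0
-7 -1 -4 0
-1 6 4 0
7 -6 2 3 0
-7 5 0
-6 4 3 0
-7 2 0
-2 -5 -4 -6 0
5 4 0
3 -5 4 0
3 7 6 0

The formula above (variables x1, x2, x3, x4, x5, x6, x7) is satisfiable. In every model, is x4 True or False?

False

Suppose x4 = True.
The clause (¬x3) is unit, so x3 = False.
Suppose x2 = False.
The clause (¬x6) is unit, so x6 = False.
The clause (¬x7) is unit, so x7 = False.
But (x7) is also a unit clause — contradiction.
So x2 must be the other value — set x2 = True.
The clause (x7) is unit, so x7 = True.
But (¬x7) is also a unit clause — contradiction.
Either choice for x2 ends in contradiction.
So every satisfying assignment has x4 = False.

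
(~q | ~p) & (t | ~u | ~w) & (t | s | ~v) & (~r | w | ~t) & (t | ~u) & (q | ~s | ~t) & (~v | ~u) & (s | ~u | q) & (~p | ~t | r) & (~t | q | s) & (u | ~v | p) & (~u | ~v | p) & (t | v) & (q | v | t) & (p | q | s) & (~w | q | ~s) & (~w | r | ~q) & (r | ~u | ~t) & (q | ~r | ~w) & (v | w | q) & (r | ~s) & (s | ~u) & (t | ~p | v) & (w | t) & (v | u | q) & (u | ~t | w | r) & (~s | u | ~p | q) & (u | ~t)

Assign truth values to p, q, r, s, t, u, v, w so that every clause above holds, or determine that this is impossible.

Suppose q = 1.
(~p) alone gives p = 0.
Suppose t = 1.
(u) alone gives u = 1.
(~v) alone gives v = 0.
(r) alone gives r = 1.
(w) alone gives w = 1.
(s) alone gives s = 1.
All clauses are satisfied.

p: 0,  q: 1,  r: 1,  s: 1,  t: 1,  u: 1,  v: 0,  w: 1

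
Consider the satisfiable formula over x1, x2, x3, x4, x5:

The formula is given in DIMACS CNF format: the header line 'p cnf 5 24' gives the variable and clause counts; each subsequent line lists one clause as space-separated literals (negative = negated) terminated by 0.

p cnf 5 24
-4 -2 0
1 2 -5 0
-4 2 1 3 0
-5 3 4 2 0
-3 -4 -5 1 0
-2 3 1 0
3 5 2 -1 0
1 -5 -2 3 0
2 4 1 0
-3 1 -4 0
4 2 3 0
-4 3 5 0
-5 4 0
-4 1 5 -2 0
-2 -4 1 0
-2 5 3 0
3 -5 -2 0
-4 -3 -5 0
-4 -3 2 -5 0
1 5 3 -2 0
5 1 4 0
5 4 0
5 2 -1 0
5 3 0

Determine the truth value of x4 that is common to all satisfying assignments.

Suppose x4 = False.
From the singleton clause (¬x5), x5 = False.
That conflicts with the unit clause (x5).
So every satisfying assignment has x4 = True.

True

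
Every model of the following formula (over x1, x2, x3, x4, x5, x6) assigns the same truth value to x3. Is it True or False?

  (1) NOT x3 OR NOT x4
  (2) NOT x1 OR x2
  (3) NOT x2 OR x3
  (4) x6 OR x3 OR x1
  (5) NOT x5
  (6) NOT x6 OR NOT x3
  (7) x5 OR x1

True

Suppose x3 = false.
(NOT x2) alone gives x2 = false.
(NOT x1) alone gives x1 = false.
(x6) alone gives x6 = true.
(NOT x5) alone gives x5 = false.
That conflicts with the unit clause (x5).
So every satisfying assignment has x3 = True.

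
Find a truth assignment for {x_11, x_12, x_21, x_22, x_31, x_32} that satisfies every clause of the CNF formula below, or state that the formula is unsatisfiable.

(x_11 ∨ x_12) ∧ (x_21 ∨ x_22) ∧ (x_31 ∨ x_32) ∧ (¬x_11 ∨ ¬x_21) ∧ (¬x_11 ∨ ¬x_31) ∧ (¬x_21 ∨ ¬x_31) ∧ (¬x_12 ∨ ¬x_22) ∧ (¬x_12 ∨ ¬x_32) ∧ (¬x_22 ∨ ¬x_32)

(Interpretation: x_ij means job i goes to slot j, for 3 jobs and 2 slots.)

Case x_11 = True:
Unit clause (¬x_21) forces x_21 = False.
Unit clause (x_22) forces x_22 = True.
Unit clause (¬x_31) forces x_31 = False.
Unit clause (x_32) forces x_32 = True.
But (¬x_32) is also a unit clause — contradiction.
So x_11 must be the other value — set x_11 = False.
Unit clause (x_12) forces x_12 = True.
Unit clause (¬x_22) forces x_22 = False.
Unit clause (x_21) forces x_21 = True.
Unit clause (¬x_31) forces x_31 = False.
Unit clause (x_32) forces x_32 = True.
But (¬x_32) is also a unit clause — contradiction.
Neither x_11 = True nor x_11 = False works.

UNSATISFIABLE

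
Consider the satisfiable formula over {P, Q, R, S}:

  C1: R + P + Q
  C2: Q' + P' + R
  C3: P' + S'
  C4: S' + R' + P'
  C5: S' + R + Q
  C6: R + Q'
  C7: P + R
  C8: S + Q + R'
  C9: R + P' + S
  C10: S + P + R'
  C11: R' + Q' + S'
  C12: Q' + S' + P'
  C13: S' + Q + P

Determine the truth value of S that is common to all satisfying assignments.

Suppose S = 1.
(P') alone gives P = 0.
(R) alone gives R = 1.
(Q') alone gives Q = 0.
But (Q) is also a unit clause — contradiction.
So every satisfying assignment has S = False.

False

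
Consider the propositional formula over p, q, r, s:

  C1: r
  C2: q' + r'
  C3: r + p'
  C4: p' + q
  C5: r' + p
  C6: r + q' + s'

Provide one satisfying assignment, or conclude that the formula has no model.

(r) alone gives r = 1.
(q') alone gives q = 0.
(p') alone gives p = 0.
But (p) is also a unit clause — contradiction.

UNSATISFIABLE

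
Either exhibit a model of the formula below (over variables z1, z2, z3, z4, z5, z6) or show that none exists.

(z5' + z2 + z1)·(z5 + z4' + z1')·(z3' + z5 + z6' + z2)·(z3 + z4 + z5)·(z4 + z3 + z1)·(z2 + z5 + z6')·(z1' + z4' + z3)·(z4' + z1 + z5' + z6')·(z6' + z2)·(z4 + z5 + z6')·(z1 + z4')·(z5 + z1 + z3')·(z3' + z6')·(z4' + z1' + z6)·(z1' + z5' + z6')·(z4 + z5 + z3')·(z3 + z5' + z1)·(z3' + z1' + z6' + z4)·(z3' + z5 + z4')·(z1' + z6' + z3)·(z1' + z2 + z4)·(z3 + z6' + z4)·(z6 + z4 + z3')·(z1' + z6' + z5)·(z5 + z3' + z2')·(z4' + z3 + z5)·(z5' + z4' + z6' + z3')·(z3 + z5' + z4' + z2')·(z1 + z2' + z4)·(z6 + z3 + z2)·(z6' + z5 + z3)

z1 ↦ 1, z2 ↦ 1, z3 ↦ 0, z4 ↦ 0, z5 ↦ 1, z6 ↦ 0

Case z6 = 0:
Case z1 = 1:
The clause (z4') is unit, so z4 = 0.
The clause (z2) is unit, so z2 = 1.
The clause (z3') is unit, so z3 = 0.
The clause (z5) is unit, so z5 = 1.
Every clause now holds.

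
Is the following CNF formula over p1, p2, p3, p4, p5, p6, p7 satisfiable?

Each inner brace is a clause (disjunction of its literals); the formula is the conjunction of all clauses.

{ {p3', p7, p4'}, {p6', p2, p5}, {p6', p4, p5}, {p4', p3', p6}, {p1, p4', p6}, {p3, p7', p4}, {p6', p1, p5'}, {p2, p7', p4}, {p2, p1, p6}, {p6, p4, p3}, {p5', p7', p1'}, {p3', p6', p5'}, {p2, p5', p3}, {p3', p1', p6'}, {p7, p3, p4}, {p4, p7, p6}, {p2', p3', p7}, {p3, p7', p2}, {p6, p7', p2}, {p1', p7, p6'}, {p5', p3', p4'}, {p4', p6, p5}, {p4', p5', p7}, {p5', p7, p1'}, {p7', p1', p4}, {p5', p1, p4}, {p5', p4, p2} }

Branch on p3: set p3 = 0.
Branch on p7: set p7 = 0.
(p4) alone gives p4 = 1.
(p5') alone gives p5 = 0.
(p6) alone gives p6 = 1.
(p2) alone gives p2 = 1.
(p1') alone gives p1 = 0.
This assignment satisfies each clause.
A satisfying assignment: p1=0,  p2=1,  p3=0,  p4=1,  p5=0,  p6=1,  p7=0.

Yes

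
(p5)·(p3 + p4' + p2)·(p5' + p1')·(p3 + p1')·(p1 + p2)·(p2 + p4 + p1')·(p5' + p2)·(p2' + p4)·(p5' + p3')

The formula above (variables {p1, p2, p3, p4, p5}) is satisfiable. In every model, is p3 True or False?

False

Suppose p3 = 1.
(p5) alone gives p5 = 1.
Now (p5') is unsatisfied and unit — conflict.
So every satisfying assignment has p3 = False.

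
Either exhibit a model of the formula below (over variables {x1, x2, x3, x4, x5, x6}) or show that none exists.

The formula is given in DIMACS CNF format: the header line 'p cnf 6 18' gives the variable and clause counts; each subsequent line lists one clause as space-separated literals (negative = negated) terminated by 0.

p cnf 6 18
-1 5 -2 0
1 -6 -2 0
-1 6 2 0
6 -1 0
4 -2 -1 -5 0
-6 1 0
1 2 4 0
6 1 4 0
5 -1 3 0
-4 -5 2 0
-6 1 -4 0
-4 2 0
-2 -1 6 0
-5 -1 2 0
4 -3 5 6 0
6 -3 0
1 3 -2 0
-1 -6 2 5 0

x1=True,  x2=True,  x3=False,  x4=True,  x5=True,  x6=True

Try x6 = True.
(x1) alone gives x1 = True.
Try x5 = True.
(x2) alone gives x2 = True.
(x4) alone gives x4 = True.
Every clause is now satisfied; x3 is unconstrained.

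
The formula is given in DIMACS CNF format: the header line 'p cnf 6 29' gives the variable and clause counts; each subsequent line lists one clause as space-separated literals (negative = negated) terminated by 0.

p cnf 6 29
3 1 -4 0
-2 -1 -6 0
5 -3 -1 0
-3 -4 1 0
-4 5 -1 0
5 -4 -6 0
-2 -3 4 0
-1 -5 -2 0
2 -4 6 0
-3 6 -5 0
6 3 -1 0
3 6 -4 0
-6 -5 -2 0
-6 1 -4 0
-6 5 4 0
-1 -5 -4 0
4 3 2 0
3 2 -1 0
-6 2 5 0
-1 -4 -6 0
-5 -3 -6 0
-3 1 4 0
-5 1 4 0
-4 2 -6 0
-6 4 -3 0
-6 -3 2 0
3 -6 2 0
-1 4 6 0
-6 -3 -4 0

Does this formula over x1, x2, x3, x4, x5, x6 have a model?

Try x3 = False.
Try x1 = False.
Unit clause (¬x4) forces x4 = False.
Unit clause (x2) forces x2 = True.
Unit clause (¬x5) forces x5 = False.
Unit clause (¬x6) forces x6 = False.
Every clause now holds.
A satisfying assignment: x1: False, x2: True, x3: False, x4: False, x5: False, x6: False.

Satisfiable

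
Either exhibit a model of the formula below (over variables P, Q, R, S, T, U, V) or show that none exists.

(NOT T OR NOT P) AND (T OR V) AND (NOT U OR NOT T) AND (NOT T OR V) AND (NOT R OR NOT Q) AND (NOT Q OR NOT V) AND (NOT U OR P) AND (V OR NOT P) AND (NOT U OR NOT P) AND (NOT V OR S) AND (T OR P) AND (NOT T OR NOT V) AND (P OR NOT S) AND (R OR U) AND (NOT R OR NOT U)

P=true,  Q=false,  R=true,  S=true,  T=false,  U=false,  V=true

Branch on T: set T = false.
Unit clause (V) forces V = true.
Unit clause (NOT Q) forces Q = false.
Unit clause (S) forces S = true.
Unit clause (P) forces P = true.
Unit clause (NOT U) forces U = false.
Unit clause (R) forces R = true.
This assignment satisfies each clause.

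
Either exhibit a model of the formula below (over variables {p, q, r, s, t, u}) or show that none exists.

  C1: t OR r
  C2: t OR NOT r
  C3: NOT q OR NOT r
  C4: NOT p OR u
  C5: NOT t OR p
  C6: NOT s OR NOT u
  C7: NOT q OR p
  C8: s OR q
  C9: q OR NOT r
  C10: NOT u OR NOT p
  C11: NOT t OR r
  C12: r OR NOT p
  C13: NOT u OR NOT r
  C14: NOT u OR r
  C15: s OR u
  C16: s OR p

UNSATISFIABLE

Try t = true.
The clause (p) is unit, so p = true.
The clause (u) is unit, so u = true.
Now (NOT u) is unsatisfied and unit — conflict.
So t must be the other value — set t = false.
The clause (r) is unit, so r = true.
Now (NOT r) is unsatisfied and unit — conflict.
Neither t = true nor t = false works.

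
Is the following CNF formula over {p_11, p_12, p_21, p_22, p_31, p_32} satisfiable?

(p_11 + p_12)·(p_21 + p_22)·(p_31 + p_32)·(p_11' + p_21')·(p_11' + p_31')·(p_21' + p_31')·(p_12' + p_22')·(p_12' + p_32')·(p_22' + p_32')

No

Case p_11 = 1:
The clause (p_21') is unit, so p_21 = 0.
The clause (p_22) is unit, so p_22 = 1.
The clause (p_31') is unit, so p_31 = 0.
The clause (p_32) is unit, so p_32 = 1.
Now (p_32') is unsatisfied and unit — conflict.
So p_11 must be the other value — set p_11 = 0.
The clause (p_12) is unit, so p_12 = 1.
The clause (p_22') is unit, so p_22 = 0.
The clause (p_21) is unit, so p_21 = 1.
The clause (p_31') is unit, so p_31 = 0.
The clause (p_32) is unit, so p_32 = 1.
Now (p_32') is unsatisfied and unit — conflict.
Neither p_11 = 1 nor p_11 = 0 works.
No assignment satisfies every clause.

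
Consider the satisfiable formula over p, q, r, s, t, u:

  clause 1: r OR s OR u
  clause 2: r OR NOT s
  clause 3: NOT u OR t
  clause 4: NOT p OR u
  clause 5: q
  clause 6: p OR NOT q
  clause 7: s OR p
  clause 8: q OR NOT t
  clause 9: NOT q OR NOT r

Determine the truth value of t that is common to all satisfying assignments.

Suppose t = false.
(NOT u) alone gives u = false.
(NOT p) alone gives p = false.
(q) alone gives q = true.
Now (NOT q) is unsatisfied and unit — conflict.
So every satisfying assignment has t = True.

True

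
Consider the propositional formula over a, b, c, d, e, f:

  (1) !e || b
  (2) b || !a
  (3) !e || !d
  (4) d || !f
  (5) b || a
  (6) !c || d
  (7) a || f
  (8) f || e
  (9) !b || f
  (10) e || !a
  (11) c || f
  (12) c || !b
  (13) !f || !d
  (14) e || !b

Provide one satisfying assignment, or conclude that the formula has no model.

Case e = false:
(f) alone gives f = true.
(d) alone gives d = true.
Now (!d) is unsatisfied and unit — conflict.
Backtrack on e: now try e = true.
(b) alone gives b = true.
(!d) alone gives d = false.
(!f) alone gives f = false.
Now (f) is unsatisfied and unit — conflict.
Both values of e lead to a conflict.

UNSATISFIABLE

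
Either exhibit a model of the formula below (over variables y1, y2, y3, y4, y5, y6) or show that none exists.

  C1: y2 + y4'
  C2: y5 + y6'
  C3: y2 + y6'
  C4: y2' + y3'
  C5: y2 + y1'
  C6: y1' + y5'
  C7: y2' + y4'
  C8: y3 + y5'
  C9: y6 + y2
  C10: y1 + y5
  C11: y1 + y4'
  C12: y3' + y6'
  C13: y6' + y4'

y1: 1, y2: 1, y3: 0, y4: 0, y5: 0, y6: 0

Suppose y2 = 1.
From the singleton clause (y3'), y3 = 0.
From the singleton clause (y4'), y4 = 0.
From the singleton clause (y5'), y5 = 0.
From the singleton clause (y6'), y6 = 0.
From the singleton clause (y1), y1 = 1.
All clauses are satisfied.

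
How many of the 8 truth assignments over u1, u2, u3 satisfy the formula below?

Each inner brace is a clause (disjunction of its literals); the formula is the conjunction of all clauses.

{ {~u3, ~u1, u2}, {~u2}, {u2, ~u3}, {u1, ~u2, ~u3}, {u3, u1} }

1

There are 2^3 = 8 truth assignments over (u1, u2, u3).
Check each against the 5 clauses (columns in the order u1, u2, u3):
  F F F  ✗ fails (u3 | u1)
  F F T  ✗ fails (u2 | ~u3)
  F T F  ✗ fails (~u2)
  F T T  ✗ fails (~u2)
  T F F  ✓ satisfies all
  T F T  ✗ fails (~u3 | ~u1 | u2)
  T T F  ✗ fails (~u2)
  T T T  ✗ fails (~u2)
1 of the 8 rows is a model.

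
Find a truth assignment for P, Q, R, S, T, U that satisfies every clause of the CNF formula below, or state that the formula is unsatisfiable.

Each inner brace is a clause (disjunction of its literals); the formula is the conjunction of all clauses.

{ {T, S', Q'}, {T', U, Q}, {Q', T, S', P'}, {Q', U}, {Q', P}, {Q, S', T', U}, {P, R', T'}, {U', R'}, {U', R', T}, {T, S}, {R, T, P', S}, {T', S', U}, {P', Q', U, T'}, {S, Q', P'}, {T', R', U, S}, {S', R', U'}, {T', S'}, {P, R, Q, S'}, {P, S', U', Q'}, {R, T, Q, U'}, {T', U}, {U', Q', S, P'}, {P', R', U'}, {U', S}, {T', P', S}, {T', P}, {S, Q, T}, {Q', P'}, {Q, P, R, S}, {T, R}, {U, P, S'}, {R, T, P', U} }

Branch on Q: set Q = 0.
Branch on T: set T = 0.
(S) alone gives S = 1.
(R) alone gives R = 1.
(U') alone gives U = 0.
(P) alone gives P = 1.
This assignment satisfies each clause.

P=1; Q=0; R=1; S=1; T=0; U=0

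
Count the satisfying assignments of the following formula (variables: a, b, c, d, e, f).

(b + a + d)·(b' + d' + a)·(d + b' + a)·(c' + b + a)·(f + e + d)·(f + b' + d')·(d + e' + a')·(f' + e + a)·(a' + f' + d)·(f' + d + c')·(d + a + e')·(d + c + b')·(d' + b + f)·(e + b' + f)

9

There are 2^6 = 64 truth assignments over (a, b, c, d, e, f).
Split on f. With f = 1, the clauses containing f are satisfied and f' drops from the rest; 9 of the 2^5 = 32 assignments to the other variables satisfy what remains.
With f = 0, by the same count on the reduced clause set, 0 assignments work.
(One model: a=F, b=F, c=F, d=T, e=T, f=T.)
Total: 9 + 0 = 9.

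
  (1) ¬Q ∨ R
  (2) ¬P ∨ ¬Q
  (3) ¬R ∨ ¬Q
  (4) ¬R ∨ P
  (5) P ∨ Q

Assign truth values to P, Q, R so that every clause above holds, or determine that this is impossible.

P=True; Q=False; R=True

Branch on Q: set Q = False.
The clause (P) is unit, so P = True.
No clause remains; R is free.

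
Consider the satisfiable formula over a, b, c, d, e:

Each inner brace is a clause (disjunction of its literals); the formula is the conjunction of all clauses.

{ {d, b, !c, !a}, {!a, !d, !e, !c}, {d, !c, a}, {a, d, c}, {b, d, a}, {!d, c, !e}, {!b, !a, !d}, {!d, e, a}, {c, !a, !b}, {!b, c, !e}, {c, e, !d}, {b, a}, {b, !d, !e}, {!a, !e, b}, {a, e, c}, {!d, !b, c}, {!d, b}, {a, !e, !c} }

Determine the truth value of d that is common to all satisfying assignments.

Suppose d = true.
Unit clause (b) forces b = true.
Unit clause (!a) forces a = false.
Unit clause (e) forces e = true.
Unit clause (c) forces c = true.
That conflicts with the unit clause (!c).
So every satisfying assignment has d = False.

False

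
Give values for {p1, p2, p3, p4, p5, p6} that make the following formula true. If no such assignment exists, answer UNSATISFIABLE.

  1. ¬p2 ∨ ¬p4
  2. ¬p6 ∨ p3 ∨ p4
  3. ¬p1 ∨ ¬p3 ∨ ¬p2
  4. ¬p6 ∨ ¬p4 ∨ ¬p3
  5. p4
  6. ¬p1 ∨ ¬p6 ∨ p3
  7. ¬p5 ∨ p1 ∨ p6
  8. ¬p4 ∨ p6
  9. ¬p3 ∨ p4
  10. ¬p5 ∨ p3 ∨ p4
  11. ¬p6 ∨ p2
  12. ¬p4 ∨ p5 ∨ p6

The clause (p4) is unit, so p4 = True.
The clause (¬p2) is unit, so p2 = False.
The clause (p6) is unit, so p6 = True.
That conflicts with the unit clause (¬p6).

UNSATISFIABLE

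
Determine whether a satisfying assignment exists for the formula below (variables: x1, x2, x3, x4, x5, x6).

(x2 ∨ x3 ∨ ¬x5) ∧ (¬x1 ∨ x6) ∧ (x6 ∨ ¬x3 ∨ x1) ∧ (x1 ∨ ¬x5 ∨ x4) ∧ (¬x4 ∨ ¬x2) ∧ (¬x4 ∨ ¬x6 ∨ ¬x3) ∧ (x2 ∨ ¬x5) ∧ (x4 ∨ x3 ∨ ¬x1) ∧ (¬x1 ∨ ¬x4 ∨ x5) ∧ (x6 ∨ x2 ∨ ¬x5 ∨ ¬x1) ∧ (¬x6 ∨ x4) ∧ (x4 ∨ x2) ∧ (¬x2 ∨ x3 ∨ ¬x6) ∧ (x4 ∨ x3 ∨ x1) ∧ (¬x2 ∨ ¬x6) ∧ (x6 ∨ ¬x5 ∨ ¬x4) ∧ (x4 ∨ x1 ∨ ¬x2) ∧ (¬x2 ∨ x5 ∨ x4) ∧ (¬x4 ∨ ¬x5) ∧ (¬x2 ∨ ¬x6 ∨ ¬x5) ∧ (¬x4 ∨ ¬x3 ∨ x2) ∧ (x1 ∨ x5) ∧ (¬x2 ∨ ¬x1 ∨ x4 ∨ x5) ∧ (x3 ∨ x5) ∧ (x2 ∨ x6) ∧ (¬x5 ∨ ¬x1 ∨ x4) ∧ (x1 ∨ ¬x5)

No

Case x1 = False:
(x5) alone gives x5 = True.
Now (¬x5) is unsatisfied and unit — conflict.
Undo x1 and try x1 = True.
(x6) alone gives x6 = True.
(x4) alone gives x4 = True.
(¬x2) alone gives x2 = False.
(¬x3) alone gives x3 = False.
(¬x5) alone gives x5 = False.
Now (x5) is unsatisfied and unit — conflict.
Both values of x1 lead to a conflict.
No assignment satisfies every clause.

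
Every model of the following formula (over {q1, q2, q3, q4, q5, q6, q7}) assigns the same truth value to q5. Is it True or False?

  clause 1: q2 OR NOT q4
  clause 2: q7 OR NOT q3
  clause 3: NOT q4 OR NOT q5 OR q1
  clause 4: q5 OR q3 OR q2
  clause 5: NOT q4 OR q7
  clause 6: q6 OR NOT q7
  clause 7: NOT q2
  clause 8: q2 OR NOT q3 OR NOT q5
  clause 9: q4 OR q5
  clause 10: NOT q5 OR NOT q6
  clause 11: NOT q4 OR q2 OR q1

True

Suppose q5 = false.
The clause (NOT q2) is unit, so q2 = false.
The clause (NOT q4) is unit, so q4 = false.
Now (q4) is unsatisfied and unit — conflict.
So every satisfying assignment has q5 = True.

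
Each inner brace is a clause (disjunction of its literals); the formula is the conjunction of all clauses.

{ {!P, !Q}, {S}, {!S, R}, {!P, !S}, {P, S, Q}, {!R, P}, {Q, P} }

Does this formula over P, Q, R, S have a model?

No

The clause (S) is unit, so S = true.
The clause (R) is unit, so R = true.
The clause (!P) is unit, so P = false.
That conflicts with the unit clause (P).
No assignment satisfies every clause.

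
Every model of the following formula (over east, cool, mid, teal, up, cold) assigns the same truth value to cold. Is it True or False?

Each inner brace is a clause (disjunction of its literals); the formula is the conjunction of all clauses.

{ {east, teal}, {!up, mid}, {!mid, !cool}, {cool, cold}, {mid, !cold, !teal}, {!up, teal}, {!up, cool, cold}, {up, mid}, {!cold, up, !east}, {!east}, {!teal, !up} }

True

Suppose cold = false.
(cool) alone gives cool = true.
(!mid) alone gives mid = false.
(!up) alone gives up = false.
That conflicts with the unit clause (up).
So every satisfying assignment has cold = True.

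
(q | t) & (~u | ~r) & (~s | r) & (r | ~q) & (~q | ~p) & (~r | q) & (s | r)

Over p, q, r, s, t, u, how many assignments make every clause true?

There are 2^6 = 64 truth assignments over (p, q, r, s, t, u).
Split on t. With t = 1, the clauses containing t are satisfied and ~t drops from the rest; 2 of the 2^5 = 32 assignments to the other variables satisfy what remains.
With t = 0, by the same count on the reduced clause set, 2 assignments work.
(One model: p=F, q=T, r=T, s=F, t=F, u=F.)
Total: 2 + 2 = 4.

4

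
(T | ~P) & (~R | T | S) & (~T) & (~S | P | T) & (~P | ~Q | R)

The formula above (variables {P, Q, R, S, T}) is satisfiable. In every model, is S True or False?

False

Suppose S = 1.
From the singleton clause (~T), T = 0.
From the singleton clause (~P), P = 0.
That conflicts with the unit clause (P).
So every satisfying assignment has S = False.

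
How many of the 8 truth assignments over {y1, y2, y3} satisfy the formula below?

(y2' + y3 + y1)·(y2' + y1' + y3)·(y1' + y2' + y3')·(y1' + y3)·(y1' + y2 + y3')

There are 2^3 = 8 truth assignments over (y1, y2, y3).
Check each against the 5 clauses (columns in the order y1, y2, y3):
  F F F  ✓ satisfies all
  F F T  ✓ satisfies all
  F T F  ✗ fails (y2' + y3 + y1)
  F T T  ✓ satisfies all
  T F F  ✗ fails (y1' + y3)
  T F T  ✗ fails (y1' + y2 + y3')
  T T F  ✗ fails (y2' + y1' + y3)
  T T T  ✗ fails (y1' + y2' + y3')
3 of the 8 rows are models.

3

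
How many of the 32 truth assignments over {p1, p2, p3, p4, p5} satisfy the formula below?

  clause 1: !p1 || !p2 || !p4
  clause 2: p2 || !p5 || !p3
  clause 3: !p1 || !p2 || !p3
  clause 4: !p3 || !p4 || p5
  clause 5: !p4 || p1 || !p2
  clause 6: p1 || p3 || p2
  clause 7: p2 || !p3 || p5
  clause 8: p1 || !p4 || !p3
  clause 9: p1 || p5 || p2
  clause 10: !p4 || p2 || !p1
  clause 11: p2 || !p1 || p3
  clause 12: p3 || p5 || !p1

There are 2^5 = 32 truth assignments over (p1, p2, p3, p4, p5).
Split on p2. With p2 = true, the clauses containing p2 are satisfied and !p2 drops from the rest; 5 of the 2^4 = 16 assignments to the other variables satisfy what remains.
With p2 = false, by the same count on the reduced clause set, 0 assignments work.
(One model: p1=F, p2=T, p3=F, p4=F, p5=F.)
Total: 5 + 0 = 5.

5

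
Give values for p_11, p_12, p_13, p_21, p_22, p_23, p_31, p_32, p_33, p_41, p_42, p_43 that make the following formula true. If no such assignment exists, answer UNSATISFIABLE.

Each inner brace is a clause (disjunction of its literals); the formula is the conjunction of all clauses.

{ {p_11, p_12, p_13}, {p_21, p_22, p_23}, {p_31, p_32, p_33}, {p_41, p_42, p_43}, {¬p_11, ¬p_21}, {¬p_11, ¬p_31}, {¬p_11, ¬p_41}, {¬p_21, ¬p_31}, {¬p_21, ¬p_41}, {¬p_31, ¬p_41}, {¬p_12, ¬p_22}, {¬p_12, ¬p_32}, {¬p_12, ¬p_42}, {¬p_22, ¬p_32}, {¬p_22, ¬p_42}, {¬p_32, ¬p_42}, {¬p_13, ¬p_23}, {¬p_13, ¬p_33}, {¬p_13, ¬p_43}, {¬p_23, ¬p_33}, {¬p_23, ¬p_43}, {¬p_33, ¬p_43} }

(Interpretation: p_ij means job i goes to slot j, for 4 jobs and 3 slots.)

Branch on p_11: set p_11 = False.
Branch on p_12: set p_12 = True.
Unit clause (¬p_22) forces p_22 = False.
Unit clause (¬p_32) forces p_32 = False.
Unit clause (¬p_42) forces p_42 = False.
Branch on p_21: set p_21 = True.
Unit clause (¬p_31) forces p_31 = False.
Unit clause (p_33) forces p_33 = True.
Unit clause (¬p_41) forces p_41 = False.
Unit clause (p_43) forces p_43 = True.
Now (¬p_43) is unsatisfied and unit — conflict.
Backtrack on p_21: now try p_21 = False.
Unit clause (p_23) forces p_23 = True.
Unit clause (¬p_13) forces p_13 = False.
Unit clause (¬p_33) forces p_33 = False.
Unit clause (p_31) forces p_31 = True.
Unit clause (¬p_41) forces p_41 = False.
Unit clause (p_43) forces p_43 = True.
Now (¬p_43) is unsatisfied and unit — conflict.
Both values of p_21 lead to a conflict.
Backtrack on p_12: now try p_12 = False.
Unit clause (p_13) forces p_13 = True.
Unit clause (¬p_23) forces p_23 = False.
Unit clause (¬p_33) forces p_33 = False.
Unit clause (¬p_43) forces p_43 = False.
Branch on p_21: set p_21 = True.
Unit clause (¬p_31) forces p_31 = False.
Unit clause (p_32) forces p_32 = True.
Unit clause (¬p_41) forces p_41 = False.
Unit clause (p_42) forces p_42 = True.
Now (¬p_42) is unsatisfied and unit — conflict.
Backtrack on p_21: now try p_21 = False.
Unit clause (p_22) forces p_22 = True.
Unit clause (¬p_32) forces p_32 = False.
Unit clause (p_31) forces p_31 = True.
Unit clause (¬p_41) forces p_41 = False.
Unit clause (p_42) forces p_42 = True.
Now (¬p_42) is unsatisfied and unit — conflict.
Both values of p_21 lead to a conflict.
Both values of p_12 lead to a conflict.
Backtrack on p_11: now try p_11 = True.
Unit clause (¬p_21) forces p_21 = False.
Unit clause (¬p_31) forces p_31 = False.
Unit clause (¬p_41) forces p_41 = False.
Branch on p_22: set p_22 = True.
Unit clause (¬p_12) forces p_12 = False.
Unit clause (¬p_32) forces p_32 = False.
Unit clause (p_33) forces p_33 = True.
Unit clause (¬p_42) forces p_42 = False.
Unit clause (p_43) forces p_43 = True.
Now (¬p_43) is unsatisfied and unit — conflict.
Backtrack on p_22: now try p_22 = False.
Unit clause (p_23) forces p_23 = True.
Unit clause (¬p_13) forces p_13 = False.
Unit clause (¬p_33) forces p_33 = False.
Unit clause (p_32) forces p_32 = True.
Unit clause (¬p_12) forces p_12 = False.
Unit clause (¬p_42) forces p_42 = False.
Unit clause (p_43) forces p_43 = True.
Now (¬p_43) is unsatisfied and unit — conflict.
Both values of p_22 lead to a conflict.
Both values of p_11 lead to a conflict.

UNSATISFIABLE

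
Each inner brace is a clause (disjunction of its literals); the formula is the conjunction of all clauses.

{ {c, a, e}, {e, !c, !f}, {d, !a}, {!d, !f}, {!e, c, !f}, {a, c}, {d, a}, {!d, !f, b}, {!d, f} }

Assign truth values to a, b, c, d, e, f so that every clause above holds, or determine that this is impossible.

UNSATISFIABLE

Try d = true.
Unit clause (!f) forces f = false.
Now (f) is unsatisfied and unit — conflict.
That branch fails; take d = false instead.
Unit clause (!a) forces a = false.
Now (a) is unsatisfied and unit — conflict.
Both values of d lead to a conflict.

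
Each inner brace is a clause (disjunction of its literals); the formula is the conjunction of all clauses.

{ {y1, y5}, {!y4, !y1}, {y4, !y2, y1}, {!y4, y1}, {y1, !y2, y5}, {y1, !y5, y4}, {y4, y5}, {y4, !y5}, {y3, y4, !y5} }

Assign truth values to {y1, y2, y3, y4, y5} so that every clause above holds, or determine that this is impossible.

UNSATISFIABLE

Branch on y1: set y1 = true.
From the singleton clause (!y4), y4 = false.
From the singleton clause (y5), y5 = true.
Now (!y5) is unsatisfied and unit — conflict.
That branch fails; take y1 = false instead.
From the singleton clause (y5), y5 = true.
From the singleton clause (!y4), y4 = false.
Now (y4) is unsatisfied and unit — conflict.
Both values of y1 lead to a conflict.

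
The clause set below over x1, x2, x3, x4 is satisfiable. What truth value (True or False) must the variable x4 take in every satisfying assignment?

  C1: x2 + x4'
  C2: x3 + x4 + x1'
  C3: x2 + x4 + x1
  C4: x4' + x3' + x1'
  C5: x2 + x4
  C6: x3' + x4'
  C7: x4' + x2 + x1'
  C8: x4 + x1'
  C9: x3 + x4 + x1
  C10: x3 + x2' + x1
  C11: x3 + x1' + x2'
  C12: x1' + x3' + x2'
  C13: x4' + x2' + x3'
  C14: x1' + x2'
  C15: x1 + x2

False

Suppose x4 = 1.
Unit clause (x2) forces x2 = 1.
Unit clause (x3') forces x3 = 0.
Unit clause (x1) forces x1 = 1.
But (x1') is also a unit clause — contradiction.
So every satisfying assignment has x4 = False.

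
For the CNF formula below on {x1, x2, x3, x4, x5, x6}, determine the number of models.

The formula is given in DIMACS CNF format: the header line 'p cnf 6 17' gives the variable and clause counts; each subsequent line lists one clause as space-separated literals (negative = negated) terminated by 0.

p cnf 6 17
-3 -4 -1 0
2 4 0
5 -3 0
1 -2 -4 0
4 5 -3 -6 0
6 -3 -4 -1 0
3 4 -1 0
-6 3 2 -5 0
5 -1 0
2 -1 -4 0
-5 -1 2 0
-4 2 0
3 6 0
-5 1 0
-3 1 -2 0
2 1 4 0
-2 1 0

There are 2^6 = 64 truth assignments over (x1, x2, x3, x4, x5, x6).
Split on x6. With x6 = True, the clauses containing x6 are satisfied and ¬x6 drops from the rest; 2 of the 2^5 = 32 assignments to the other variables satisfy what remains.
With x6 = False, by the same count on the reduced clause set, 1 assignment works.
Total: 2 + 1 = 3.

3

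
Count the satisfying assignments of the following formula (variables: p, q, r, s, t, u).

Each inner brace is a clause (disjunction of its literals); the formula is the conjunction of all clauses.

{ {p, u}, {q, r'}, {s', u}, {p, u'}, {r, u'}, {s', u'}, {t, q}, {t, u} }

5

There are 2^6 = 64 truth assignments over (p, q, r, s, t, u).
Split on r. With r = 1, the clauses containing r are satisfied and r' drops from the rest; 3 of the 2^5 = 32 assignments to the other variables satisfy what remains.
With r = 0, by the same count on the reduced clause set, 2 assignments work.
Total: 3 + 2 = 5.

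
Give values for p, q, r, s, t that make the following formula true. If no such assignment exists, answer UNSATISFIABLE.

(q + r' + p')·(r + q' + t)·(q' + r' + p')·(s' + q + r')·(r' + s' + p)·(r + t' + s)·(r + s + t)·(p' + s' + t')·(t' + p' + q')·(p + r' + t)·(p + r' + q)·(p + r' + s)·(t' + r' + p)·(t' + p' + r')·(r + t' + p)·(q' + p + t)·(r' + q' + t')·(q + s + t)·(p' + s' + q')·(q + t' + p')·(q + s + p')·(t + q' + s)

p ↦ 0,  q ↦ 0,  r ↦ 0,  s ↦ 1,  t ↦ 0

Case q = 0:
Case r = 0:
Case t = 0:
From the singleton clause (s), s = 1.
Every clause is now satisfied; p is unconstrained.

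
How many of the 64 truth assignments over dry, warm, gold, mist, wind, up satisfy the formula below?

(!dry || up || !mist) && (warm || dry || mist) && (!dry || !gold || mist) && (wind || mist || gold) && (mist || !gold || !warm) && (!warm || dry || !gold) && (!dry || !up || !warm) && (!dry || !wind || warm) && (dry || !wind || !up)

13

There are 2^6 = 64 truth assignments over (dry, warm, gold, mist, wind, up).
Split on gold. With gold = true, the clauses containing gold are satisfied and !gold drops from the rest; 4 of the 2^5 = 32 assignments to the other variables satisfy what remains.
With gold = false, by the same count on the reduced clause set, 9 assignments work.
Total: 4 + 9 = 13.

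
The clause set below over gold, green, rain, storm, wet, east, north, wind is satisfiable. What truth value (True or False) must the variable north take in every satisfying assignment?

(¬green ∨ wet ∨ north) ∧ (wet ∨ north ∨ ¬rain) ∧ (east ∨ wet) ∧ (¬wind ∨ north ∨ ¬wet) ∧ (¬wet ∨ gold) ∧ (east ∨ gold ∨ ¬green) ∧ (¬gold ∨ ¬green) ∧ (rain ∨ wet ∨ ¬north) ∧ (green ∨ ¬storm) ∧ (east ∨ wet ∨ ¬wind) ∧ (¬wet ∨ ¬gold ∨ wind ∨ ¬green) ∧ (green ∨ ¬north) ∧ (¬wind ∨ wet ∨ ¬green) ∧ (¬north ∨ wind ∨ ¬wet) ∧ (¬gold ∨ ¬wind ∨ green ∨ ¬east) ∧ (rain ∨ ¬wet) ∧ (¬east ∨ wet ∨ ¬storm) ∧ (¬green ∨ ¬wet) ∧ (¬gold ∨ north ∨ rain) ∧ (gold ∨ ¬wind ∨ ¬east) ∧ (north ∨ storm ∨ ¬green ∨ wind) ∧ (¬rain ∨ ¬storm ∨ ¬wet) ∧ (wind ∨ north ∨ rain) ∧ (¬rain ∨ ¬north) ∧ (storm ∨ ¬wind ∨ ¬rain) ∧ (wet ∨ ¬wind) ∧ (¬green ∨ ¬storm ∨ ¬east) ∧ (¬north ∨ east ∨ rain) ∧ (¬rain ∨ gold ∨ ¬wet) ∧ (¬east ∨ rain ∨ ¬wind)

Suppose north = True.
Unit clause (green) forces green = True.
Unit clause (¬gold) forces gold = False.
Unit clause (¬wet) forces wet = False.
Unit clause (east) forces east = True.
Unit clause (rain) forces rain = True.
But (¬rain) is also a unit clause — contradiction.
So every satisfying assignment has north = False.

False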